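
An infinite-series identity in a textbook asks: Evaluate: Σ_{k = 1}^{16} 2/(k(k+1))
Partial fractions: 2/(k(k+1))=2/k - 2/(k+1)
Telescoping sum: 2(1-1/17)=2·16/17

Answer: 32/17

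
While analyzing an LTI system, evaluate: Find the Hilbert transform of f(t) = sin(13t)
The Hilbert transform shifts each frequency component by -pi/2.
H{sin(wt)} = -cos(wt)
With w = 13: H{sin(13t)} = -cos(13t)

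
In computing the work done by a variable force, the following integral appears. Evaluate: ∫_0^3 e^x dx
Antiderivative: e^x
Evaluate: (e^3 - 1)

Answer: e^3 - 1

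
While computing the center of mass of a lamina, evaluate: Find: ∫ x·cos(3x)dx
By parts: u=x, dv=cos(3x) dx
du=dx, v=sin(3x)/3
=x·sin(3x)/3 + cos(3x)/3² + C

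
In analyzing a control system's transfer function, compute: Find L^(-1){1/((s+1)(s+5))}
Partial fractions: 1/((s+1)(s+5))=A/(s+1)+B/(s+5)
Cover-up: A=1/(s+5)|_{s=-1}=1/4; B=1/(s+1)|_{s=-5}=-1/4
L^(-1)=(1/4)e^(-t) - (1/4)e^(-5t)

Answer: (1/4)(e^(-t) - e^(-5t))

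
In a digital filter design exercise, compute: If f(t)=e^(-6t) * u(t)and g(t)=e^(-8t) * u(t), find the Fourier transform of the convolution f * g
By the convolution theorem: F{f * g}=F(omega) * G(omega)
F(omega)=1/(6+j * omega), G(omega)=1/(8+j * omega)
F{f * g}=1/((6+j * omega)(8+j * omega))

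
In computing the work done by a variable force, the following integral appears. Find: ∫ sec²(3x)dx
Since d/dx[tan(3x)] = 3sec²(3x), integral = tan(3x)/3+C

Answer: (1/3)tan(3x)+C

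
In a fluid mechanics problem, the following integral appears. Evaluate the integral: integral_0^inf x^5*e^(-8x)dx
This is a Gamma integral. Substitute u=8x (du=8 dx):
integral_0^inf x^5 * e^(-8x) dx=(1/8^6) integral_0^inf u^5 * e^(-u) du
=Gamma(6)/8^6=5!/8^6=120/262144

Answer: 15/32768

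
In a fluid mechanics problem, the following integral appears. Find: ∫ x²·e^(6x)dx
Integration by parts twice:
First: u=x², dv=e^(6x) dx => x²e^(6x)/6 - (2/6)∫ xe^(6x) dx
Second (∫ xe^(6x) dx): xe^(6x)/6 - e^(6x)/36
Combining: e^(6x)(x²/6-2x/36+2/216)+C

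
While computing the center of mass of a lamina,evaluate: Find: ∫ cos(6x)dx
Using substitution u=6x: ∫ cos(u) du/6=sin(u)/6 + C

Answer: (1/6)sin(6x) + C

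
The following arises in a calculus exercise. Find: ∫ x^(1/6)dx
Power rule: ∫ x^(1/6) dx = x^(7/6)/(7/6) + C

Answer: (6/7)·x^(7/6) + C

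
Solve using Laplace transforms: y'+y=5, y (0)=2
Take L of both sides: sY(s) - 2 + Y(s) = 5/s
Y(s)(s + 1) = 5/s + 2
Y(s) = 5/(s(s + 1)) + 2/(s + 1)
Partial fractions: 5/(s(s + 1)) = 5/s - 5/(s + 1)
So Y(s) = 5/s - 3/(s + 1)
Inverse transform (L^(-1){1/s} = 1, L^(-1){1/(s + 1)} = e^(-t)):

Answer: y(t) = 5 - 3·e^(-t)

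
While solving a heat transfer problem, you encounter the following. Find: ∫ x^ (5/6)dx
Power rule: ∫ x^(5/6) dx=x^(11/6)/(11/6)+C

Answer: (6/11)·x^(11/6)+C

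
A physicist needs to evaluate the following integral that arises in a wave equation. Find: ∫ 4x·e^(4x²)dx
Let u=4x², du=8x dx
∫ (1/2)e^u du=e^u/2 + C

Answer: e^(4x²)/2 + C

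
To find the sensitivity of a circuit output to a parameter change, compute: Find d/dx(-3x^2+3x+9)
Power rule: d/dx(ax^n) = n·a·x^(n-1)
Term by term: -6·x+3

Answer: -6x+3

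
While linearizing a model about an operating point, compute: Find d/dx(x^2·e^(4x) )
Product rule: (fg)'=f'g + fg'
f=x^2, f'=2x
g=e^(4x), g'=4·e^(4x)

Answer: 2x·e^(4x) + 4x^2·e^(4x)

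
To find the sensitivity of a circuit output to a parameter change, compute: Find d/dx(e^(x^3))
Chain rule: d/dx[e^u]=e^u · u' where u=x^3
u'=3x^2

Answer: 3x^2·e^(x^3)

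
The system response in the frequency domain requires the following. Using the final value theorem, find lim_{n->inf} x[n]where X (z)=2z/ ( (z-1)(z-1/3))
Final value theorem: lim x[n] = lim_{z->1} (z-1)*X(z)
(z-1)*X(z) = 2z/(z-1/3)
As z->1: 2/(1-1/3) = 2/(2/3) = 3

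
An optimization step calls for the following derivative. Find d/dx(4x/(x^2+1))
Quotient rule: (f/g)' = (f'g - fg')/g²
f = 4x, f' = 4
g = x^2 + 1, g' = 2x

Answer: (4·(x^2 + 1) - 8x^2)/(x^2 + 1)²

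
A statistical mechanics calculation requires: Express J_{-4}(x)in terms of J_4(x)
For integer n: J_{-n}(x) = (-1)^n J_n(x)
With n = 4: J_{-4}(x) = (-1)^4 J_4(x) = J_4(x)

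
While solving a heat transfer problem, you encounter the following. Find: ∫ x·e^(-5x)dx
Integration by parts: u=x, dv=e^(-5x) dx
du=dx, v=e^(-5x)/(-5)
=x·e^(-5x)/(-5) - ∫ e^(-5x)/(-5) dx
=x·e^(-5x)/(-5) - e^(-5x)/25 + C

Answer: e^(-5x)(x/(-5) - 1/25) + C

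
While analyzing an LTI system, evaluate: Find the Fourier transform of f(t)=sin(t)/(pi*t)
sin(W * t)/(pi * t)=(W/pi) * sinc(W * t/pi) is the impulse response of the ideal low-pass filter with cutoff W (here W=1).
Its Fourier transform is a rectangular function:
F(omega)=1 for |omega| < 1, 0 otherwise

Answer: rect(omega/2) [i.e., 1 for |omega| < 1, 0 otherwise]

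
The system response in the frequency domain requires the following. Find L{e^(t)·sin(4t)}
First shifting: L{e^(at)f(t)} = F(s-a)
L{sin(4t)} = 4/(s²+16)
Shift: 4/((s-1)²+16)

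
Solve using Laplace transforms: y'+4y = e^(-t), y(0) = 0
Take L: sY - 0+4Y = 1/(s+1)
Y(s+4) = 1/(s+1)+0
Y = 1/((s+1)(s+4))+0/(s+4)
Partial fractions: 1/((s+1)(s+4)) = (1/3)/(s+1) - (1/3)/(s+4)
So Y = (1/3)/(s+1) - (1/3)/(s+4)
Inverse Laplace transform (L^(-1){1/(s+1)} = e^(-t), L^(-1){1/(s+4)} = e^(-4t)):

Answer: y(t) = (1/3)·e^(-t) - (1/3)·e^(-4t)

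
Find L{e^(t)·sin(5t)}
First shifting: L{e^(at)f(t)} = F(s-a)
L{sin(5t)} = 5/(s² + 25)
Shift: 5/((s-1)² + 25)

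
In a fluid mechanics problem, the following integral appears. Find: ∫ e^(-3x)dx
Since d/dx[e^(-3x)] = -3e^(-3x), we get -1/3 e^(-3x) + C

Answer: (-1/3)e^(-3x) + C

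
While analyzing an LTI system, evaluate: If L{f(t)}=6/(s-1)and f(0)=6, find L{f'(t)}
L{f'(t)}=s·F(s) - f(0)=6s/(s-1) - 6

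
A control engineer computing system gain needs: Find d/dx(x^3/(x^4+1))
Quotient rule: (f/g)' = (f'g - fg')/g²
f = x^3, f' = 3x^2
g = x^4 + 1, g' = 4x^3

Answer: (3x^2·(x^4 + 1) - 4x^6)/(x^4 + 1)²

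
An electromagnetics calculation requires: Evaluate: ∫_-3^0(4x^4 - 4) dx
Step 1: Find antiderivative F(x)=(4/5)x^5-4x
Step 2: F(0) - F(-3)=0 - (-912/5)=912/5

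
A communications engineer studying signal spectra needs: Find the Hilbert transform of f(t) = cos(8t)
The Hilbert transform shifts each frequency component by -pi/2.
H{cos(wt)}=sin(wt)
With w=8: H{cos(8t)}=sin(8t)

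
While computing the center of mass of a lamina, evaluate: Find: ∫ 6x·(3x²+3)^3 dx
Let u=3x² + 3, du=6x dx
∫ u^3 du=u^4/4 + C

Answer: (3x² + 3)^4/4 + C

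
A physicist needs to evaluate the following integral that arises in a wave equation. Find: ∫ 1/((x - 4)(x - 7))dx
Partial fractions: 1/((x-4)(x-7)) = A/(x-4) + B/(x-7)
A = -1/3, B = 1/3
∫ [-1/3· 1/(x-4) + 1/3· 1/(x-7)] dx
= (1/3)[ln|x-7| - ln|x-4|] + C

Answer: (1/3)·ln|(x-7)/(x-4)| + C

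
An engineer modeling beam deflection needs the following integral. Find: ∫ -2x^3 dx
Using power rule: ∫ -2x^3 dx=-2/4 x^4+C=(-1/2)x^4+C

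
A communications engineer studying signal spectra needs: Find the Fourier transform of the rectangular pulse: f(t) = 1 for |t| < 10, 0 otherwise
F(omega) = integral from -10 to 10 of e^(-j * omega * t) dt
= 2 * sin(10 * omega)/omega = 20 * sinc(10 * omega/pi)

Answer: 2 * sin(10 * omega)/omega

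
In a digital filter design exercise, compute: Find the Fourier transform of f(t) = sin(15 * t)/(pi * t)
sin(W * t)/(pi * t) = (W/pi) * sinc(W * t/pi) is the impulse response of the ideal low-pass filter with cutoff W (here W = 15).
Its Fourier transform is a rectangular function:
F(omega) = 1 for |omega| < 15, 0 otherwise

Answer: rect(omega/30) [i.e., 1 for |omega| < 15, 0 otherwise]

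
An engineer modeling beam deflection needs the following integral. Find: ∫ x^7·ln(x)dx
By parts: u=ln(x), dv=x^7 dx
du=1/x dx, v=x^8/8
=x^8·ln(x)/8 - ∫ x^7/8 dx
=x^8·ln(x)/8 - x^8/64 + C

Answer: x^8(ln(x)/8 - 1/64) + C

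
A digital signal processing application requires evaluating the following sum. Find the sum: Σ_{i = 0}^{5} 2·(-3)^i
Geometric series: S=a(1 - r^n)/(1 - r)
a=2, r=-3, n=6
S=2(1-729)/4=-364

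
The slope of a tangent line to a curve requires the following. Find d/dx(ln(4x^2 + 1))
Chain rule: d/dx[ln(u)]=u'/u where u=4x^2 + 1
u'=8x

Answer: (8x)/(4x^2 + 1)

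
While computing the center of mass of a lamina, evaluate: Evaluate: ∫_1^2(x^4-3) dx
Step 1: Find antiderivative F(x)=(1/5)x^5-3x
Step 2: F(2) - F(1)=2/5 - (-14/5)=16/5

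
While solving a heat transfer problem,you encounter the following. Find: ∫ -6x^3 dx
Using power rule: ∫ -6x^3 dx = -6/4 x^4 + C = (-3/2)x^4 + C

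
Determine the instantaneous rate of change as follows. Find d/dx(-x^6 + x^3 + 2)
Power rule: d/dx(ax^n) = n·a·x^(n-1)
Term by term: -6·x^5+3·x^2

Answer: -6x^5+3x^2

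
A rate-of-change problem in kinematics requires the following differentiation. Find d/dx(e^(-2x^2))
Chain rule: d/dx[e^u] = e^u · u' where u = -2x^2
u' = -4x

Answer: -4x·e^(-2x^2)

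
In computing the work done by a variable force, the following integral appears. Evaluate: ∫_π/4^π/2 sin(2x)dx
Antiderivative: -cos(2x)/2
Evaluate at bounds: [-cos(2·π/2)/2] - [-cos(2·π/4)/2]
=(-(-1)+(0))/2=1/2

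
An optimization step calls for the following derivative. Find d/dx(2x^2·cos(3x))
Product rule: (fg)' = f'g+fg'
f = 2x^2, f' = 4x
g = cos(3x), g' = -3·sin(3x)

Answer: 4x·cos(3x)-6x^2·sin(3x)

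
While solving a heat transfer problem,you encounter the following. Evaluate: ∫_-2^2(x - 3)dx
Step 1: Find antiderivative F(x) = (1/2)x^2-3x
Step 2: F(2) - F(-2) = -4 - (8) = -12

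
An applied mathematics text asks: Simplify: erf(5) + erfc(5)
By definition erfc(x) = 1 - erf(x)
erf(5)+erfc(5) = erf(5)+1 - erf(5) = 1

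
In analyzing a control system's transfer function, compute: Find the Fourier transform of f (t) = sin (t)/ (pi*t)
sin(W*t)/(pi*t) = (W/pi)*sinc(W*t/pi) is the impulse response of the ideal low-pass filter with cutoff W (here W = 1).
Its Fourier transform is a rectangular function:
F(omega) = 1 for |omega| < 1, 0 otherwise

Answer: rect(omega/2) [i.e., 1 for |omega| < 1, 0 otherwise]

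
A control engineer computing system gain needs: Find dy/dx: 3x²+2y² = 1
Differentiate: 6x+4y·(dy/dx)=0
dy/dx=-6x/(4y)=-(3/2)·(x/y)

Answer: dy/dx=-(3/2)·(x/y)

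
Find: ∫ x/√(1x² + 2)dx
Let u=x² + 2, du=2x dx
∫ (1/2)·u^(-1/2) du=√u + C

Answer: √(x² + 2) + C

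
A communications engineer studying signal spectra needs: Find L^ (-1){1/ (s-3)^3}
L^(-1){1/(s-a)^n}=t^(n-1)·e^(at)/(n-1)!
Here a=3, n=3: t^2·e^(3t)/2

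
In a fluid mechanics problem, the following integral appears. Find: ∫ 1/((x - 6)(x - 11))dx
Partial fractions: 1/((x-6)(x-11))=A/(x-6) + B/(x-11)
A=-1/5, B=1/5
∫ [-1/5· 1/(x-6) + 1/5· 1/(x-11)] dx
=(1/5)[ln|x-11| - ln|x-6|] + C

Answer: (1/5)·ln|(x-11)/(x-6)| + C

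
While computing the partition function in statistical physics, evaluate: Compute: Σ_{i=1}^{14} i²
Using formula: Σ i^2 = n(n + 1)(2n + 1)/6 = 14·15·29/6 = 1015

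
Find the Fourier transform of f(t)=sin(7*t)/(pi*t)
sin(W*t)/(pi*t) = (W/pi)*sinc(W*t/pi) is the impulse response of the ideal low-pass filter with cutoff W (here W = 7).
Its Fourier transform is a rectangular function:
F(omega) = 1 for |omega| < 7, 0 otherwise

Answer: rect(omega/14) [i.e., 1 for |omega| < 7, 0 otherwise]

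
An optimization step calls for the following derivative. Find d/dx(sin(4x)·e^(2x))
Product rule: (fg)' = f'g+fg'
f = sin(4x), f' = 4·cos(4x)
g = e^(2x), g' = 2·e^(2x)

Answer: 4·cos(4x)·e^(2x)+2·sin(4x)·e^(2x)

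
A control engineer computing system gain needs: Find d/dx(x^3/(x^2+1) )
Quotient rule: (f/g)' = (f'g - fg')/g²
f = x^3, f' = 3x^2
g = x^2 + 1, g' = 2x

Answer: (3x^2·(x^2 + 1) - 2x^4)/(x^2 + 1)²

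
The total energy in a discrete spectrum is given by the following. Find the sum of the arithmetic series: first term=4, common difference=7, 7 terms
Last term: a_n = 4+(7-1)·7 = 46
Sum = n(a_1+a_n)/2 = 7(4+46)/2 = 175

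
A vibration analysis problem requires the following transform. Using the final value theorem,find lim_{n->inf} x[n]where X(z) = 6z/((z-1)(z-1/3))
Final value theorem: lim x[n]=lim_{z->1} (z-1)*X(z)
(z-1)*X(z)=6z/(z-1/3)
As z->1: 6/(1-1/3)=6/(2/3)=9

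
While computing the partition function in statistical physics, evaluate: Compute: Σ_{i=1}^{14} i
Using formula: Σ i^1 = n(n + 1)/2 = 14·15/2 = 105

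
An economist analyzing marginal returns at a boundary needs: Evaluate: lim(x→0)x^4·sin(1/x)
Squeeze theorem: -|x^4| ≤ x^4·sin(1/x) ≤ |x^4|
Since x^4 → 0 as x → 0, by squeeze theorem the limit is 0

Answer: 0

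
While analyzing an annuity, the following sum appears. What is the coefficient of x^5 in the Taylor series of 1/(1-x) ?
1/(1-x)=Σ x^n for |x|<1
All coefficients are 1

Answer: 1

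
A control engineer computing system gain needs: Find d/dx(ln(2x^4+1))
Chain rule: d/dx[ln(u)] = u'/u where u = 2x^4+1
u' = 8x^3

Answer: (8x^3)/(2x^4+1)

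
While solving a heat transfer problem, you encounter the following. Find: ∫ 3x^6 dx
Using power rule: ∫ 3x^6 dx = 3/7 x^7+C = (3/7)x^7+C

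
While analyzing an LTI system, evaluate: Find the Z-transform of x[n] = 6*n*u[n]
Z{n * u[n]}=z/(z-1)^2
By linearity: Z{6 * n * u[n]}=6z/(z-1)^2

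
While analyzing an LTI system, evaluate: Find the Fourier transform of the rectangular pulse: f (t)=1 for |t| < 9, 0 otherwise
F(omega) = integral from -9 to 9 of e^(-j * omega * t) dt
= 2 * sin(9 * omega)/omega = 18 * sinc(9 * omega/pi)

Answer: 2 * sin(9 * omega)/omega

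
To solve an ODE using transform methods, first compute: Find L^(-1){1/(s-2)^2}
L^(-1){1/(s-a)^n}=t^(n-1)·e^(at)/(n-1)!
Here a=2, n=2: t^1·e^(2t)/1

Answer: t·e^(2t)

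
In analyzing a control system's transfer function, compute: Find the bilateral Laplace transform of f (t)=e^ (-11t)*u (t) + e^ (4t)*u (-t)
For e^(-11t) * u(t): L = 1/(s + 11), Re(s) > -11
For e^(4t) * u(-t): L = -1/(s-4), Re(s) < 4
Combined: F(s) = 1/(s + 11) - 1/(s-4), -11 < Re(s) < 4

Answer: 1/(s + 11) - 1/(s-4), ROC: -11 < Re(s) < 4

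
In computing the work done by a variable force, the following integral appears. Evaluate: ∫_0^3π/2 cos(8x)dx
Antiderivative: sin(8x)/8
Evaluate at bounds: [sin(8·3π/2)/8] - [sin(8·0)/8]
= ((0) - (0))/8 = 0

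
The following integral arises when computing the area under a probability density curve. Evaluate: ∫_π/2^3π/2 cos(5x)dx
Antiderivative: sin(5x)/5
Evaluate at bounds: [sin(5·3π/2)/5] - [sin(5·π/2)/5]
= ((-1) - (1))/5 = -2/5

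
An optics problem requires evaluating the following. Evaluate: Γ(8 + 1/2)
Γ(n + 1/2)=(2n)!√π/(4^n·n!)
=20922789888000√π/(65536·40320)=(2027025/256)·√π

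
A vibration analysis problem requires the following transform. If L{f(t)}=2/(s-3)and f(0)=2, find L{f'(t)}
L{f'(t)}=s·F(s) - f(0)=2s/(s-3) - 2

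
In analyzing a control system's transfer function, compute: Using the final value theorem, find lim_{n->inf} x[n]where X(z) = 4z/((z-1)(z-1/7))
Final value theorem: lim x[n] = lim_{z->1} (z-1)*X(z)
(z-1)*X(z) = 4z/(z-1/7)
As z->1: 4/(1 - 1/7) = 4/(6/7) = 14/3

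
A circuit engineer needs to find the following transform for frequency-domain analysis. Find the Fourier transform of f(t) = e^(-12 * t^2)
The Fourier transform of a Gaussian e^(-a*t^2) is sqrt(pi/a)*e^(-omega^2/(4a)).
With a = 12: F(omega) = sqrt(pi/12)*e^(-omega^2/48)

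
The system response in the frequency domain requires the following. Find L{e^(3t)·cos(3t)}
First shifting: L{e^(at)f(t)}=F(s-a)
L{cos(3t)}=s/(s²+9)
Shift: (s-3)/((s-3)²+9)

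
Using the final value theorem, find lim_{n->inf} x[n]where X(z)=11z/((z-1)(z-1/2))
Final value theorem: lim x[n]=lim_{z->1} (z-1) * X(z)
(z-1) * X(z)=11z/(z-1/2)
As z->1: 11/(1-1/2)=11/(1/2)=22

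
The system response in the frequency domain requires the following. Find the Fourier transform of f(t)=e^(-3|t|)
Using the standard pair: F{e^(-a|t|)} = 2a/(a^2+omega^2)
With a = 3: F(omega) = 6/(9+omega^2)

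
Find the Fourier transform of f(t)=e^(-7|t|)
Using the standard pair: F{e^(-a|t|)} = 2a/(a^2+omega^2)
With a = 7: F(omega) = 14/(49+omega^2)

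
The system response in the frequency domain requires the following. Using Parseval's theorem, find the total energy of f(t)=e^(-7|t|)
Parseval's theorem: E = integral |f(t)|^2 dt = (1/2pi) integral |F(omega)|^2 domega
E = integral_{-inf}^{inf} e^(-14|t|) dt = 2*integral_0^inf e^(-14t) dt = 2/(2*7) = 1/7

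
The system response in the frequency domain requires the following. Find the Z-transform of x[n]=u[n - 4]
Using the time-shift property: Z{u[n-4]} = z^(-4)*z/(z-1)
= z^(-3)/(z-1)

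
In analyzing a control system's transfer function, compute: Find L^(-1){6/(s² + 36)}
L^(-1){w/(s²+w²)} = sin(wt)
Here w = 6

Answer: sin(6t)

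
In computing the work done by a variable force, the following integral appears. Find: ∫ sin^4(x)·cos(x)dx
Let u=sin(x), du=cos(x) dx
∫ u^4 du=u^5/5 + C

Answer: sin^5(x)/5 + C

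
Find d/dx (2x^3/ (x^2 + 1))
Quotient rule: (f/g)' = (f'g - fg')/g²
f = 2x^3, f' = 6x^2
g = x^2+1, g' = 2x

Answer: (6x^2·(x^2+1)-4x^4)/(x^2+1)²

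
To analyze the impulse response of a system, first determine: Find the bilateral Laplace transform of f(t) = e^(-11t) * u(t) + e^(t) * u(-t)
For e^(-11t)*u(t): L = 1/(s+11), Re(s) > -11
For e^(t)*u(-t): L = -1/(s-1), Re(s) < 1
Combined: F(s) = 1/(s+11)-1/(s-1), -11 < Re(s) < 1

Answer: 1/(s+11)-1/(s-1), ROC: -11 < Re(s) < 1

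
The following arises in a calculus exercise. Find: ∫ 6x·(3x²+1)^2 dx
Let u = 3x² + 1, du = 6x dx
∫ u^2 du = u^3/3 + C

Answer: (3x² + 1)^3/3 + C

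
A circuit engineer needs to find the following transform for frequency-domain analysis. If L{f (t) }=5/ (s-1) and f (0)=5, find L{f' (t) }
L{f'(t)}=s·F(s) - f(0)=5s/(s-1)-5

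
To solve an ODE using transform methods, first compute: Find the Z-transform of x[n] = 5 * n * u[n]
Z{n * u[n]} = z/(z-1)^2
By linearity: Z{5 * n * u[n]} = 5z/(z-1)^2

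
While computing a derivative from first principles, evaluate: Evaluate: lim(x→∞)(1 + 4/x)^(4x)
Rewrite as [(1 + 4/x)^x]^4.
lim(1 + 4/x)^x=e^4, so limit=(e^4)^4=e^16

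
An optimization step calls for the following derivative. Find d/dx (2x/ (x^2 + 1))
Quotient rule: (f/g)'=(f'g - fg')/g²
f=2x, f'=2
g=x^2+1, g'=2x

Answer: (2·(x^2+1)-4x^2)/(x^2+1)²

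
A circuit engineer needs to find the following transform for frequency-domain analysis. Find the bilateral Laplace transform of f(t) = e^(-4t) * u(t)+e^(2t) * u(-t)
For e^(-4t) * u(t): L=1/(s + 4), Re(s) > -4
For e^(2t) * u(-t): L=-1/(s-2), Re(s) < 2
Combined: F(s)=1/(s + 4) - 1/(s-2), -4 < Re(s) < 2

Answer: 1/(s + 4) - 1/(s-2), ROC: -4 < Re(s) < 2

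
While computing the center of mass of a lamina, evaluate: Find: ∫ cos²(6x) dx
Using identity cos²(u)=(1 + cos(2u))/2:
∫ (1 + cos(12x))/2 dx=x/2 + sin(12x)/24 + C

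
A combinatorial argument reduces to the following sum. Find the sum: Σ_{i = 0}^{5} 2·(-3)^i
Geometric series: S = a(1 - r^n)/(1 - r)
a = 2, r = -3, n = 6
S = 2(1-729)/4 = -364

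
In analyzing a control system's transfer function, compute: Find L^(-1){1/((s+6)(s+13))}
Partial fractions: 1/((s + 6)(s + 13)) = A/(s + 6) + B/(s + 13)
Cover-up: A = 1/(s + 13)|_{s = -6} = 1/7; B = 1/(s + 6)|_{s = -13} = -1/7
L^(-1) = (1/7)e^(-6t) - (1/7)e^(-13t)

Answer: (1/7)(e^(-6t) - e^(-13t))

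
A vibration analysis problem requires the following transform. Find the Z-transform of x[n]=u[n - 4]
Using the time-shift property: Z{u[n-4]} = z^(-4) * z/(z-1)
= z^(-3)/(z-1)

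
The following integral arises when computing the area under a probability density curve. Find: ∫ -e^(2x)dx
Since d/dx[e^(2x)] = 2e^(2x), we get -1/2 e^(2x)+C

Answer: (-1/2)e^(2x)+C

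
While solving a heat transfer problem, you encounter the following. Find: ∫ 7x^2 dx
Using power rule: ∫ 7x^2 dx=7/3 x^3+C=(7/3)x^3+C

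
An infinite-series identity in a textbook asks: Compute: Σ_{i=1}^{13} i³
Using formula: Σ i^3=[n(n + 1)/2]²=[13·14/2]²=8281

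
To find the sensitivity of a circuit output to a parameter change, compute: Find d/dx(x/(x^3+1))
Quotient rule: (f/g)'=(f'g - fg')/g²
f=x, f'=1
g=x^3 + 1, g'=3x^2

Answer: (1·(x^3 + 1) - 3x^3)/(x^3 + 1)²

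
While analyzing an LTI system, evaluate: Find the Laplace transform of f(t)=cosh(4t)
L{cosh(at)}=s/(s²-a²)
L{cosh(4t)}=s/(s²-16)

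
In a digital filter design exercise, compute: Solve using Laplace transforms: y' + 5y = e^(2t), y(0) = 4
Take L: sY - 4 + 5Y = 1/(s-2)
Y(s + 5) = 1/(s-2) + 4
Y = 1/((s-2)(s + 5)) + 4/(s + 5)
Partial fractions: 1/((s-2)(s + 5)) = (1/7)/(s-2) - (1/7)/(s + 5)
So Y = (1/7)/(s-2) + (27/7)/(s + 5)
Inverse Laplace transform (L^(-1){1/(s-2)} = e^(2t), L^(-1){1/(s + 5)} = e^(-5t)):

Answer: y(t) = (1/7)·e^(2t) + (27/7)·e^(-5t)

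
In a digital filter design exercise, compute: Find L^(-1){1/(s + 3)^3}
L^(-1){1/(s-a)^n} = t^(n-1)·e^(at)/(n-1)!
Here a = -3, n = 3: t^2·e^(-3t)/2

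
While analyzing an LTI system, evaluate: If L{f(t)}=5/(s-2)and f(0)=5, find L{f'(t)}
L{f'(t)}=s·F(s) - f(0)=5s/(s-2) - 5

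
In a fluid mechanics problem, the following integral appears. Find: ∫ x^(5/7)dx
Power rule: ∫ x^(5/7) dx = x^(12/7)/(12/7) + C

Answer: (7/12)·x^(12/7) + C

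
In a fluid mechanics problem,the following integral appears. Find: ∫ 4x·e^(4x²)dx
Let u = 4x², du = 8x dx
∫ (1/2)e^u du = e^u/2+C

Answer: e^(4x²)/2+C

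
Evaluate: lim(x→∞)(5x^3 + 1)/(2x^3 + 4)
Divide numerator and denominator by x^3:
lim (5+1/x^3)/(2+4/x^3) = 5/2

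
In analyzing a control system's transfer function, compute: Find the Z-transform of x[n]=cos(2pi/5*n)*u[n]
Z{cos(w0*n)*u[n]} = z(z - cos(w0))/(z^2 - 2z*cos(w0) + 1)
With w0 = 2pi/5: X(z) = z(z - cos(2pi/5))/(z^2 - 2z*cos(2pi/5) + 1)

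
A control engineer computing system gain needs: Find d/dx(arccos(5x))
d/dx[arccos(u)]=-u'/√(1-u²), u=5x, u'=5

Answer: -5/√(1-25x²)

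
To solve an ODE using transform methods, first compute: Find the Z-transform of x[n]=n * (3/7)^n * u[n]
Using the property Z{n*a^n*u[n]}=az/(z-a)^2
With a=3/7: X(z)=(3/7)z/(z - 3/7)^2, |z| > 3/7

Answer: (3/7)z/(z - 3/7)^2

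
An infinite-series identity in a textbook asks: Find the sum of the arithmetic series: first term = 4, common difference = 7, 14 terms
Last term: a_n=4 + (14 - 1)·7=95
Sum=n(a_1 + a_n)/2=14(4 + 95)/2=693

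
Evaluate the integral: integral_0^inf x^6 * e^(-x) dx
This is a Gamma integral. Substitute u = 1x:
integral_0^inf x^6*e^(-x) dx = (1/1^7) integral_0^inf u^6*e^(-u) du
= Gamma(7)/1^7 = 6!/1^7 = 720/1

Answer: 720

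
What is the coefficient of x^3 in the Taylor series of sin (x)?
sin(x) = Σ (-1)^k x^(2k+1)/(2k+1)!
For x^3: (-1)^1/3! = -1/6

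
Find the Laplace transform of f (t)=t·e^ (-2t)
L{t·e^(at)}=1/(s-a)²
L{t·e^(-2t)}=1/(s+2)²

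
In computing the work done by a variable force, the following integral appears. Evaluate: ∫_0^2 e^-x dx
Antiderivative: -e^-x
Evaluate: -(e^-2 - 1)

Answer: (e^-2 - 1)/(-1)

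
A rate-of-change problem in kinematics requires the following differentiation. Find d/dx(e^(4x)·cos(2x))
Product rule: (fg)' = f'g+fg'
f = e^(4x), f' = 4·e^(4x)
g = cos(2x), g' = -2·sin(2x)

Answer: 4·e^(4x)·cos(2x)-2·e^(4x)·sin(2x)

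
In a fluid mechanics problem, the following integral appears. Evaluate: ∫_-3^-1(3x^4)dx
Step 1: Find antiderivative F(x) = (3/5)x^5
Step 2: F(-1) - F(-3) = -3/5 - (-729/5) = 726/5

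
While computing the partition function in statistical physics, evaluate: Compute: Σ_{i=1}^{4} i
Using formula: Σ i^1=n(n+1)/2=4·5/2=10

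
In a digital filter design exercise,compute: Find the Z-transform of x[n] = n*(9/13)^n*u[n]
Using the property Z{n * a^n * u[n]} = az/(z-a)^2
With a = 9/13: X(z) = (9/13)z/(z - 9/13)^2, |z| > 9/13

Answer: (9/13)z/(z - 9/13)^2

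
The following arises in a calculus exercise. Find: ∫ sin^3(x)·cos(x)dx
Let u = sin(x), du = cos(x) dx
∫ u^3 du = u^4/4+C

Answer: sin^4(x)/4+C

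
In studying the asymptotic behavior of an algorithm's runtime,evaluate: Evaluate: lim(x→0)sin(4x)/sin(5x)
sin(u) ≈ u for small u:
sin(4x)/sin(5x) ≈ 4x/(5x)=4/5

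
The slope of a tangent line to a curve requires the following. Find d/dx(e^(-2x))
Chain rule: d/dx[e^u]=e^u · u' where u=-2x
u'=-2

Answer: -2·e^(-2x)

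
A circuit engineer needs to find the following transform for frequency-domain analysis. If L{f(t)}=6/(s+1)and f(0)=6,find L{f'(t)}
L{f'(t)} = s·F(s) - f(0) = 6s/(s + 1) - 6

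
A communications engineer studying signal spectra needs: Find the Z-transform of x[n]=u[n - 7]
Using the time-shift property: Z{u[n-7]}=z^(-7)*z/(z-1)
=z^(-6)/(z-1)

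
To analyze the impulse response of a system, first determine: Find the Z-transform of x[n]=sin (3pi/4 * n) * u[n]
Z{sin(w0 * n) * u[n]}=z * sin(w0)/(z^2 - 2z * cos(w0) + 1)
With w0=3pi/4: X(z)=z * sin(3pi/4)/(z^2 - 2z * cos(3pi/4) + 1)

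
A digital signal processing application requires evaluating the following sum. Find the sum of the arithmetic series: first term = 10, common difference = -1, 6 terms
Last term: a_n=10 + (6 - 1)·-1=5
Sum=n(a_1 + a_n)/2=6(10 + 5)/2=45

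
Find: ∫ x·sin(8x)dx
By parts: u=x, dv=sin(8x) dx
du=dx, v=-cos(8x)/8
=-x·cos(8x)/8+sin(8x)/8²+C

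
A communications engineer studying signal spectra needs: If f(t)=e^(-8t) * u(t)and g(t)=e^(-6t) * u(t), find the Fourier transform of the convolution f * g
By the convolution theorem: F{f*g} = F(omega)*G(omega)
F(omega) = 1/(8 + j*omega), G(omega) = 1/(6 + j*omega)
F{f*g} = 1/((8 + j*omega)(6 + j*omega))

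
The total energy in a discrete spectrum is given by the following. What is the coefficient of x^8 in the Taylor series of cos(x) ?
cos(x) = Σ (-1)^k x^(2k)/(2k)!
For x^8: (-1)^4/8! = 1/40320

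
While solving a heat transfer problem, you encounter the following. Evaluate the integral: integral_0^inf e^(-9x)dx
integral_0^inf e^(-9x) dx=[-1/9*e^(-9x)]_0^inf
=0 - (-1/9)=1/9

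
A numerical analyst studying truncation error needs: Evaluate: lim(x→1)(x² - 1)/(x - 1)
Factor: (x² - 1) = (x-1)(x+1)
Cancel (x-1): lim(x→1) (x+1) = 2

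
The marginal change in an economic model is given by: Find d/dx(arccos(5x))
d/dx[arccos(u)] = -u'/√(1-u²), u = 5x, u' = 5

Answer: -5/√(1 - 25x²)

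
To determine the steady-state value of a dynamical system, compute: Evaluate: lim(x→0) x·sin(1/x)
Squeeze theorem: -|x| ≤ x·sin(1/x) ≤ |x|
Since x → 0 as x → 0, by squeeze theorem the limit is 0

Answer: 0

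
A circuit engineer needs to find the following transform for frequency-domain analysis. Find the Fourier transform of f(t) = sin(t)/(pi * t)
sin(W*t)/(pi*t) = (W/pi)*sinc(W*t/pi) is the impulse response of the ideal low-pass filter with cutoff W (here W = 1).
Its Fourier transform is a rectangular function:
F(omega) = 1 for |omega| < 1, 0 otherwise

Answer: rect(omega/2) [i.e., 1 for |omega| < 1, 0 otherwise]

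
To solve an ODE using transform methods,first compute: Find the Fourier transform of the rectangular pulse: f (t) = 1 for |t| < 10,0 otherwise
F(omega)=integral from -10 to 10 of e^(-j*omega*t) dt
=2*sin(10*omega)/omega=20*sinc(10*omega/pi)

Answer: 2*sin(10*omega)/omega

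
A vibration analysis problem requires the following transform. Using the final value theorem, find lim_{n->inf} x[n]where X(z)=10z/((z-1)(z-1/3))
Final value theorem: lim x[n]=lim_{z->1} (z-1) * X(z)
(z-1) * X(z)=10z/(z-1/3)
As z->1: 10/(1-1/3)=10/(2/3)=15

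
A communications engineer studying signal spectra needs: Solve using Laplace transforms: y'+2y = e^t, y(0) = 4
Take L: sY - 4+2Y = 1/(s-1)
Y(s+2) = 1/(s-1)+4
Y = 1/((s-1)(s+2))+4/(s+2)
Partial fractions: 1/((s-1)(s+2)) = (1/3)/(s-1) - (1/3)/(s+2)
So Y = (1/3)/(s-1)+(11/3)/(s+2)
Inverse Laplace transform (L^(-1){1/(s-1)} = e^t, L^(-1){1/(s+2)} = e^(-2t)):

Answer: y(t) = (1/3)·e^t+(11/3)·e^(-2t)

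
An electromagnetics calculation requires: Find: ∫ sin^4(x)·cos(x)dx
Let u=sin(x), du=cos(x) dx
∫ u^4 du=u^5/5 + C

Answer: sin^5(x)/5 + C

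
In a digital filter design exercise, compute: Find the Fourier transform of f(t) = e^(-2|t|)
Using the standard pair: F{e^(-a|t|)}=2a/(a^2 + omega^2)
With a=2: F(omega)=4/(4 + omega^2)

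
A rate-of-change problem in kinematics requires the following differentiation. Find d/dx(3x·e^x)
Product rule: (fg)' = f'g + fg'
f = 3x, f' = 3
g = e^x, g' = e^x

Answer: 3·e^x + 3x·e^x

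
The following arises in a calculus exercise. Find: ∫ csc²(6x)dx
Since d/dx[-cot(6x)]=6csc²(6x), integral=-cot(6x)/6+C

Answer: (-1/6)cot(6x)+C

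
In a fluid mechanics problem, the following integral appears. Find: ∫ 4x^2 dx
Using power rule: ∫ 4x^2 dx=4/3 x^3+C=(4/3)x^3+C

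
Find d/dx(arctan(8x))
d/dx[arctan(u)] = u'/(1 + u²), u = 8x, u' = 8

Answer: 8/(1 + 64x²)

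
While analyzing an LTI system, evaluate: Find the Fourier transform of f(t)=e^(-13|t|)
Using the standard pair: F{e^(-a|t|)} = 2a/(a^2+omega^2)
With a = 13: F(omega) = 26/(169+omega^2)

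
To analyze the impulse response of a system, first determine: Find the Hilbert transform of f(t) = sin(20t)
The Hilbert transform shifts each frequency component by -pi/2.
H{sin(wt)}=-cos(wt)
With w=20: H{sin(20t)}=-cos(20t)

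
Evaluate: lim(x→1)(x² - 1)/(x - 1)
Factor: (x² - 1)=(x-1)(x + 1)
Cancel (x-1): lim(x→1) (x + 1)=2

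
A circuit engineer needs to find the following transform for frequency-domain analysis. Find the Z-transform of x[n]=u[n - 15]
Using the time-shift property: Z{u[n-15]} = z^(-15) * z/(z-1)
= z^(-14)/(z-1)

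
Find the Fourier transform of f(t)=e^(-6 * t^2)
The Fourier transform of a Gaussian e^(-a * t^2) is sqrt(pi/a) * e^(-omega^2/(4a)).
With a = 6: F(omega) = sqrt(pi/6) * e^(-omega^2/24)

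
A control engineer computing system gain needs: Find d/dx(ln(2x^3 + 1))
Chain rule: d/dx[ln(u)] = u'/u where u = 2x^3 + 1
u' = 6x^2

Answer: (6x^2)/(2x^3 + 1)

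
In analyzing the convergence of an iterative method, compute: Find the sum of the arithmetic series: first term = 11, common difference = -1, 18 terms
Last term: a_n = 11 + (18 - 1)·-1 = -6
Sum = n(a_1 + a_n)/2 = 18(11 + (-6))/2 = 45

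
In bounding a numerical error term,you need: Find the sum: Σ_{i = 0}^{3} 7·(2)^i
Geometric series: S = a(1 - r^n)/(1 - r)
a = 7, r = 2, n = 4
S = 7(1 - 16)/-1 = 105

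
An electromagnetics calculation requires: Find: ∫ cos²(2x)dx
Using identity cos²(u) = (1+cos(2u))/2:
∫ (1+cos(4x))/2 dx = x/2+sin(4x)/8+C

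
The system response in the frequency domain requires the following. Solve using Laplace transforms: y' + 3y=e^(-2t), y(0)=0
Take L: sY - 0 + 3Y = 1/(s + 2)
Y(s + 3) = 1/(s + 2) + 0
Y = 1/((s + 2)(s + 3)) + 0/(s + 3)
Partial fractions: 1/((s + 2)(s + 3)) = 1/(s + 2) - 1/(s + 3)
So Y = 1/(s + 2) - 1/(s + 3)
Inverse Laplace transform (L^(-1){1/(s + 2)} = e^(-2t), L^(-1){1/(s + 3)} = e^(-3t)):

Answer: y(t) = 1·e^(-2t) - e^(-3t)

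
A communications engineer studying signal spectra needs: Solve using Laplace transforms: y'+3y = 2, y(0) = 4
Take L of both sides: sY(s)-4+3Y(s) = 2/s
Y(s)(s+3) = 2/s+4
Y(s) = 2/(s(s+3))+4/(s+3)
Partial fractions: 2/(s(s+3)) = (2/3)/s - (2/3)/(s+3)
So Y(s) = (2/3)/s+(10/3)/(s+3)
Inverse transform (L^(-1){1/s} = 1, L^(-1){1/(s+3)} = e^(-3t)):

Answer: y(t) = 2/3+(10/3)·e^(-3t)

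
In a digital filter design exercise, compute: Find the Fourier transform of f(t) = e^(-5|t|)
Using the standard pair: F{e^(-a|t|)}=2a/(a^2+omega^2)
With a=5: F(omega)=10/(25+omega^2)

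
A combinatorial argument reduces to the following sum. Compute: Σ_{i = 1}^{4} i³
Using formula: Σ i^3 = [n(n + 1)/2]² = [4·5/2]² = 100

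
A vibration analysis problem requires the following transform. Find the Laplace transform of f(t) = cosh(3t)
L{cosh(at)} = s/(s²-a²)
L{cosh(3t)} = s/(s²-9)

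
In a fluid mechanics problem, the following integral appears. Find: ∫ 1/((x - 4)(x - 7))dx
Partial fractions: 1/((x-4)(x-7)) = A/(x-4) + B/(x-7)
A = -1/3, B = 1/3
∫ [-1/3· 1/(x-4) + 1/3· 1/(x-7)] dx
= (1/3)[ln|x-7| - ln|x-4|] + C

Answer: (1/3)·ln|(x-7)/(x-4)| + C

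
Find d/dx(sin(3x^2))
Chain rule: d/dx[sin(u)] = cos(u)·u' where u = 3x^2
u' = 6x

Answer: 6x·cos(3x^2)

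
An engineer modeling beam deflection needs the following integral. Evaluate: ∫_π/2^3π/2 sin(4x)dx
Antiderivative: -cos(4x)/4
Evaluate at bounds: [-cos(4·3π/2)/4] - [-cos(4·π/2)/4]
= (-(1) + (1))/4 = 0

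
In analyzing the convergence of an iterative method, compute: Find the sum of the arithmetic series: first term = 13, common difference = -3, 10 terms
Last term: a_n = 13 + (10 - 1)·-3 = -14
Sum = n(a_1 + a_n)/2 = 10(13 + (-14))/2 = -5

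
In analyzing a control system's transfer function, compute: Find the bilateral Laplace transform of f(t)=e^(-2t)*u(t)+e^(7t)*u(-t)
For e^(-2t)*u(t): L=1/(s + 2), Re(s) > -2
For e^(7t)*u(-t): L=-1/(s-7), Re(s) < 7
Combined: F(s)=1/(s + 2) - 1/(s-7), -2 < Re(s) < 7

Answer: 1/(s + 2) - 1/(s-7), ROC: -2 < Re(s) < 7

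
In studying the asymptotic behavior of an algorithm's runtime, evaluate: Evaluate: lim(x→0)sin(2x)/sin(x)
sin(u) ≈ u for small u:
sin(2x)/sin(x) ≈ 2x/(x)=2/1

Answer: 2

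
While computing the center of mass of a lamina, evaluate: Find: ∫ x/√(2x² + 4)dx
Let u = 2x² + 4, du = 4x dx
∫ (1/4)·u^(-1/2) du = √u/2 + C

Answer: √(2x² + 4)/2 + C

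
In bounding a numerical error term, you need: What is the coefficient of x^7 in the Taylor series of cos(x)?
cos(x) has only even powers. Coefficient of x^7=0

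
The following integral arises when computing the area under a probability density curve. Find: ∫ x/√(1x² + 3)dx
Let u=x²+3, du=2x dx
∫ (1/2)·u^(-1/2) du=√u+C

Answer: √(x²+3)+C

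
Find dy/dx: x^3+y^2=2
Differentiate: 3x^2 + 2y·(dy/dx)=0
dy/dx=-3x^2/(2y)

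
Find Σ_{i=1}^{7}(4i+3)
= 4·Σ i + 3·7 = 4·28 + 21 = 133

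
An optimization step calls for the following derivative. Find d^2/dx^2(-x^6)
Apply power rule 2 times:
d^1: -6x^5
d^2: -30x^4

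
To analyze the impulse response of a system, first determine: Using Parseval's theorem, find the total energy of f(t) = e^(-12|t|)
Parseval's theorem: E=integral |f(t)|^2 dt=(1/2pi) integral |F(omega)|^2 domega
E=integral_{-inf}^{inf} e^(-24|t|) dt=2*integral_0^inf e^(-24t) dt=2/(2*12)=1/12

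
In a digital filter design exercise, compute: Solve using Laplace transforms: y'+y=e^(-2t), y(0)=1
Take L: sY - 1+Y=1/(s+2)
Y(s+1)=1/(s+2)+1
Y=1/((s+2)(s+1))+1/(s+1)
Partial fractions: 1/((s+2)(s+1))=-1/(s+2)+1/(s+1)
So Y=-1/(s+2)+2/(s+1)
Inverse Laplace transform (L^(-1){1/(s+2)}=e^(-2t), L^(-1){1/(s+1)}=e^(-t)):

Answer: y(t)=-1·e^(-2t)+2·e^(-t)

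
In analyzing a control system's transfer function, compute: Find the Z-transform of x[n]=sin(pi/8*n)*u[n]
Z{sin(w0*n)*u[n]}=z*sin(w0)/(z^2-2z*cos(w0)+1)
With w0=pi/8: X(z)=z*sin(pi/8)/(z^2-2z*cos(pi/8)+1)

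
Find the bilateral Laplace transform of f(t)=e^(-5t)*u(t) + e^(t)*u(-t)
For e^(-5t) * u(t): L=1/(s + 5), Re(s) > -5
For e^(t) * u(-t): L=-1/(s-1), Re(s) < 1
Combined: F(s)=1/(s + 5) - 1/(s-1), -5 < Re(s) < 1

Answer: 1/(s + 5) - 1/(s-1), ROC: -5 < Re(s) < 1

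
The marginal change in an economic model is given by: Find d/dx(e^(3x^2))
Chain rule: d/dx[e^u] = e^u · u' where u = 3x^2
u' = 6x

Answer: 6x·e^(3x^2)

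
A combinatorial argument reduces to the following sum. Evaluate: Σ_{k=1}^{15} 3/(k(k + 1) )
Partial fractions: 3/(k(k + 1))=3/k - 3/(k + 1)
Telescoping sum: 3(1 - 1/16)=3·15/16

Answer: 45/16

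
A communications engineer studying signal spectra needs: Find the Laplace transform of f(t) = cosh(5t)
L{cosh(at)} = s/(s²-a²)
L{cosh(5t)} = s/(s²-25)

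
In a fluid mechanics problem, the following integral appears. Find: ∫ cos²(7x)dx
Using identity cos²(u)=(1 + cos(2u))/2:
∫ (1 + cos(14x))/2 dx=x/2 + sin(14x)/28 + C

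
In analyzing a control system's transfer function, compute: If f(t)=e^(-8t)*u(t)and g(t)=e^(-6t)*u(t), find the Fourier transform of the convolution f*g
By the convolution theorem: F{f*g} = F(omega)*G(omega)
F(omega) = 1/(8+j*omega), G(omega) = 1/(6+j*omega)
F{f*g} = 1/((8+j*omega)(6+j*omega))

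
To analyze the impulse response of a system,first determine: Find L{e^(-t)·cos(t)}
First shifting: L{e^(at)f(t)} = F(s-a)
L{cos(t)} = s/(s²+1)
Shift: (s+1)/((s+1)²+1)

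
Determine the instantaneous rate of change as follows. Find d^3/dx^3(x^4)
Apply power rule 3 times:
d^1: 4x^3
d^2: 12x^2
d^3: 24x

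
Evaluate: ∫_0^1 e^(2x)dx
Antiderivative: (1/2)e^(2x)
Evaluate: (1/2)(e^2 - 1)

Answer: (e^2 - 1)/2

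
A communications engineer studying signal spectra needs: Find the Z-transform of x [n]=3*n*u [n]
Z{n*u[n]} = z/(z-1)^2
By linearity: Z{3*n*u[n]} = 3z/(z-1)^2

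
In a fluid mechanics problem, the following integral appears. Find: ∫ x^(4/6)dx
Power rule: ∫ x^(2/3) dx = x^(5/3)/(5/3)+C

Answer: (3/5)·x^(5/3)+C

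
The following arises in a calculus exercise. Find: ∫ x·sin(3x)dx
By parts: u = x, dv = sin(3x) dx
du = dx, v = -cos(3x)/3
= -x·cos(3x)/3 + sin(3x)/3² + C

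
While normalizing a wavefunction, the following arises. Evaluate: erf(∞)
erf(∞)=1 (the error function converges to 1)

Answer: 1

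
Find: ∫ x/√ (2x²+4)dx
Let u = 2x² + 4, du = 4x dx
∫ (1/4)·u^(-1/2) du = √u/2 + C

Answer: √(2x² + 4)/2 + C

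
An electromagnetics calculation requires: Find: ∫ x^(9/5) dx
Power rule: ∫ x^(9/5) dx = x^(14/5)/(14/5) + C

Answer: (5/14)·x^(14/5) + C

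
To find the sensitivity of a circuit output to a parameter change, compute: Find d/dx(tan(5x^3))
Chain rule: d/dx[tan(u)]=sec²(u)·u' where u=5x^3
u'=15x^2

Answer: 15x^2·sec²(5x^3)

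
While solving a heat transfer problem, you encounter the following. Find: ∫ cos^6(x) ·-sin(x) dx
Let u=cos(x), du=-sin(x) dx
∫ u^6 du=u^7/7+C

Answer: cos^7(x)/7+C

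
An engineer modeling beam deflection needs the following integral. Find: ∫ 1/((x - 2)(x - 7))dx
Partial fractions: 1/((x-2)(x-7)) = A/(x-2) + B/(x-7)
A = -1/5, B = 1/5
∫ [-1/5· 1/(x-2) + 1/5· 1/(x-7)] dx
= (1/5)[ln|x-7| - ln|x-2|] + C

Answer: (1/5)·ln|(x-7)/(x-2)| + C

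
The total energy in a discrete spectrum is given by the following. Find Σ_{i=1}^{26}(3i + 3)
= 3·Σ i + 3·26 = 3·351 + 78 = 1131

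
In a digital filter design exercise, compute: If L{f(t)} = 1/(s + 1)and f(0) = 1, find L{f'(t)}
L{f'(t)}=s·F(s) - f(0)=s/(s+1)-1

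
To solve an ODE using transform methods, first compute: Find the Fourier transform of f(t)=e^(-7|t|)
Using the standard pair: F{e^(-a|t|)}=2a/(a^2+omega^2)
With a=7: F(omega)=14/(49+omega^2)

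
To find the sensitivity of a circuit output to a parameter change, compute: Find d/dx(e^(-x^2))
Chain rule: d/dx[e^u] = e^u · u' where u = -x^2
u' = -2x

Answer: -2x·e^(-x^2)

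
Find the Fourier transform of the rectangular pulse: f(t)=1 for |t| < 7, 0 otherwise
F(omega) = integral from -7 to 7 of e^(-j*omega*t) dt
= 2*sin(7*omega)/omega = 14*sinc(7*omega/pi)

Answer: 2*sin(7*omega)/omega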